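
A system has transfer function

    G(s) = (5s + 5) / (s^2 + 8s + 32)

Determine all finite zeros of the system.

s = -1

Set the numerator to zero: 5s + 5 = 0, i.e. 5·(s + 1) = 0.
So s = -1.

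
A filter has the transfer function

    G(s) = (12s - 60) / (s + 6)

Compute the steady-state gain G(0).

Set s = 0: G(0) = (-60) / (6) = -10.

G(0) = -10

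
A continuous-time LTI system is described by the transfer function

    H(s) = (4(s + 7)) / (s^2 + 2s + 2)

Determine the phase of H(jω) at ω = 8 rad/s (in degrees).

At s = j8: numerator = 28 + j32, denominator = -62 + j16.
∠H = ∠num − ∠den = 48.814° − (165.53°) = -116.7°.

∠H(j8) ≈ -116.7°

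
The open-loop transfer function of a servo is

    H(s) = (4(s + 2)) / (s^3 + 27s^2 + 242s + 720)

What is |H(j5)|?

|H(j5)| ≈ 0.01984

Substitute s = j5: numerator = 8 + j20, denominator = 45 + j1085.
|H(j5)| = |8 + j20| / |45 + j1085| = 21.541 / 1085.9 ≈ 0.01984.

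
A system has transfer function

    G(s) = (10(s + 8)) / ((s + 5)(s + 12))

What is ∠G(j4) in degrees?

At s = j4: numerator = 80 + j40, denominator = 44 + j68.
∠G = ∠num − ∠den = 26.565° − (57.095°) = -30.53°.

∠G(j4) ≈ -30.53°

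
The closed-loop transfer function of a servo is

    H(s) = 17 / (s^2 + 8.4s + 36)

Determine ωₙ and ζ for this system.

Compare the denominator to the standard form s^2 + 2ζωₙs + ωₙ².
ωₙ² = 36, so ωₙ = 6 rad/s.
2ζωₙ = 8.4, so ζ = 8.4/(2·6) = 0.7.

ωₙ = 6 rad/s, ζ = 0.7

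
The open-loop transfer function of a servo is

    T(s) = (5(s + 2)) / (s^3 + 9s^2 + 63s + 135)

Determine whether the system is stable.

stable

The denominator s^3 + 9s^2 + 63s + 135 factors as (s^2 + 6s + 45)(s + 3), giving poles at s = -3 + 6j, -3 - 6j, -3.
Since all poles lie strictly in the left half-plane, the system is stable.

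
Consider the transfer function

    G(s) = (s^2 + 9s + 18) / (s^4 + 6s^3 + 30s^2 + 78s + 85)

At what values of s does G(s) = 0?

s = -6, -3

Set the numerator to zero: s^2 + 9s + 18 = 0.
Factoring: (s + 6)(s + 3) = 0.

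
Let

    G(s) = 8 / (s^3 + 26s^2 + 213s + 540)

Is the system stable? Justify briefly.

stable

The denominator s^3 + 26s^2 + 213s + 540 factors as (s + 5)(s + 12)(s + 9), giving poles at s = -5, -12, -9.
Since all poles lie strictly in the left half-plane, the system is stable.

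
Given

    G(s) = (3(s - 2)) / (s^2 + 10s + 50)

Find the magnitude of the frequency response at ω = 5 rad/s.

|G(j5)| ≈ 0.2890

Substitute s = j5: numerator = -6 + j15, denominator = 25 + j50.
|G(j5)| = |-6 + j15| / |25 + j50| = 16.155 / 55.902 ≈ 0.2890.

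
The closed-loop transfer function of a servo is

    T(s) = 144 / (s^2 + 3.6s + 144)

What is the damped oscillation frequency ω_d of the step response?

Comparing s^2 + 3.6s + 144 to s^2 + 2ζωₙs + ωₙ²: ωₙ = 12 rad/s and ζ = 3.6/(2·12) = 0.15.
ζωₙ = 3.6/2 = 1.8, so ω_d = ωₙ√(1−ζ²) = √(ωₙ² − (ζωₙ)²) = √(144 − 1.8²) = √140.76 ≈ 11.86 rad/s.

ω_d ≈ 11.86 rad/s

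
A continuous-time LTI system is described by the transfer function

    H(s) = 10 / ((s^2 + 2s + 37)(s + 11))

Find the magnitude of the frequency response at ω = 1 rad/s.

|H(j1)| ≈ 0.02511

Substitute s = j1: numerator = 10, denominator = 394 + j58.
|H(j1)| = |10| / |394 + j58| = 10 / 398.25 ≈ 0.02511.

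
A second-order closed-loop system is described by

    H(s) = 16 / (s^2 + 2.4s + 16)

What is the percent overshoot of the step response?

Comparing s^2 + 2.4s + 16 to s^2 + 2ζωₙs + ωₙ²: ωₙ = 4 rad/s and ζ = 2.4/(2·4) = 0.3.
%OS = 100·exp(−πζ/√(1−ζ²)) = 100·exp(−π·0.3/√(1−0.3²)) ≈ 37.2%.

%OS ≈ 37.2%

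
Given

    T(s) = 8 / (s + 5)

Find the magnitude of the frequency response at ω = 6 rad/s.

Substitute s = j6: numerator = 8, denominator = 5 + j6.
|T(j6)| = |8| / |5 + j6| = 8 / 7.8102 ≈ 1.024.

|T(j6)| ≈ 1.024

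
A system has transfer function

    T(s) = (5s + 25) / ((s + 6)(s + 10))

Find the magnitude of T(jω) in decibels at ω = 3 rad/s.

|T(j3)|_dB ≈ -7.61 dB

Substitute s = j3: numerator = 25 + j15, denominator = 51 + j48.
|T(j3)| = |25 + j15| / |51 + j48| = 29.155 / 70.036 ≈ 0.4163.
In decibels: 20·log₁₀(0.4163) ≈ -7.61 dB.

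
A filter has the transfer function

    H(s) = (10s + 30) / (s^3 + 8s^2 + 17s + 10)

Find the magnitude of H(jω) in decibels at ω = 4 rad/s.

|H(j4)|_dB ≈ -7.46 dB

Substitute s = j4: numerator = 30 + j40, denominator = -118 + j4.
|H(j4)| = |30 + j40| / |-118 + j4| = 50 / 118.07 ≈ 0.4235.
In decibels: 20·log₁₀(0.4235) ≈ -7.46 dB.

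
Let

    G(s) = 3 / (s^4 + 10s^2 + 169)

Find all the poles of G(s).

s = 2 ± 3j, -2 ± 3j

The poles are the roots of the denominator s^4 + 10s^2 + 169 = 0.
No real roots exist; factor into two real quadratics: (s^2 - 4s + 13)(s^2 + 4s + 13) = 0.
Each quadratic gives a conjugate pair via the quadratic formula.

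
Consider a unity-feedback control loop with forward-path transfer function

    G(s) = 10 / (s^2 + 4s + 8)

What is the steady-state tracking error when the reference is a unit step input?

e_ss = 0.4444

G(s) has no poles at the origin.
This is a Type 0 system. Kp = lim_{s→0} G(s) = 10/8 = 5/4.
e_ss = 1/(1 + Kp) = 1/(1 + 5/4) = 4/9 ≈ 0.4444.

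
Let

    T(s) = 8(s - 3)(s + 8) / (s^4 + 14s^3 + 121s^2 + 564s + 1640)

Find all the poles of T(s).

s = -5 ± 4j, -2 ± 6j

The poles are the roots of the denominator s^4 + 14s^3 + 121s^2 + 564s + 1640 = 0.
No real roots exist; factor into two real quadratics: (s^2 + 10s + 41)(s^2 + 4s + 40) = 0.
Each quadratic gives a conjugate pair via the quadratic formula.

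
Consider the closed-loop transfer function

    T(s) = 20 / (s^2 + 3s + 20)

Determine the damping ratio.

Compare the denominator to the standard form s^2 + 2ζωₙs + ωₙ².
ωₙ² = 20, so ωₙ = √20 ≈ 4.472 rad/s.
2ζωₙ = 3, so ζ = 3/(2·√20) ≈ 0.3354.

ζ ≈ 0.3354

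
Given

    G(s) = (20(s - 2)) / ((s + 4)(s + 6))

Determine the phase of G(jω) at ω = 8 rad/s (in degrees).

∠G(j8) ≈ -12.53°

At s = j8: numerator = -40 + j160, denominator = -40 + j80.
∠G = ∠num − ∠den = 104.04° − (116.57°) = -12.53°.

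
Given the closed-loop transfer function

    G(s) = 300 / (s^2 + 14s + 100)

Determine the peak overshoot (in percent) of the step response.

Comparing s^2 + 14s + 100 to s^2 + 2ζωₙs + ωₙ²: ωₙ = 10 rad/s and ζ = 14/(2·10) = 0.7.
%OS = 100·exp(−πζ/√(1−ζ²)) = 100·exp(−π·0.7/√(1−0.7²)) ≈ 4.60%.

%OS ≈ 4.60%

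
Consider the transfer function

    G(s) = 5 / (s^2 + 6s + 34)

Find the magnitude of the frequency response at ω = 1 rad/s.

Substitute s = j1: numerator = 5, denominator = 33 + j6.
|G(j1)| = |5| / |33 + j6| = 5 / 33.541 ≈ 0.1491.

|G(j1)| ≈ 0.1491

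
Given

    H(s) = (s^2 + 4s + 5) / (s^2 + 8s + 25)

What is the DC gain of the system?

H(0) = 1/5 ≈ 0.2000

At s = 0 each factor (s + a) contributes a and each (s^2 + bs + c) contributes c.
H(0) = 1·(5) / ((25)) = 5/25 = 1/5.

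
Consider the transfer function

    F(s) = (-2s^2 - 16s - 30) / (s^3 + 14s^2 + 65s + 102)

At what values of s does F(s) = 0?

s = -5, -3

Set the numerator to zero: -2s^2 - 16s - 30 = 0, i.e. -2·(s^2 + 8s + 15) = 0.
Factoring: (s + 5)(s + 3) = 0.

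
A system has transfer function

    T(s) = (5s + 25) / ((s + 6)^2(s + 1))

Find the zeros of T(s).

s = -5

Set the numerator to zero: 5s + 25 = 0, i.e. 5·(s + 5) = 0.
So s = -5.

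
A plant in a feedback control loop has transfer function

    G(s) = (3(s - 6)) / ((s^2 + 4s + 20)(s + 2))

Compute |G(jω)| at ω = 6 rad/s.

|G(j6)| ≈ 0.1395

Substitute s = j6: numerator = -18 + j18, denominator = -176 - j48.
|G(j6)| = |-18 + j18| / |-176 - j48| = 25.456 / 182.43 ≈ 0.1395.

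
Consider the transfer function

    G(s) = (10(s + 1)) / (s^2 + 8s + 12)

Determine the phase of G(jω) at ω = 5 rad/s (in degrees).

At s = j5: numerator = 10 + j50, denominator = -13 + j40.
∠G = ∠num − ∠den = 78.690° − (108.00°) = -29.31°.

∠G(j5) ≈ -29.31°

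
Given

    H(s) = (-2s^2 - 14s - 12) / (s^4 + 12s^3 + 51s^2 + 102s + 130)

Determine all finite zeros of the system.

Set the numerator to zero: -2s^2 - 14s - 12 = 0, i.e. -2·(s^2 + 7s + 6) = 0.
Factoring: (s + 6)(s + 1) = 0.

s = -6, -1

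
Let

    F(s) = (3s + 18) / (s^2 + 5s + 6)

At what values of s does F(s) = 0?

s = -6

Set the numerator to zero: 3s + 18 = 0, i.e. 3·(s + 6) = 0.
So s = -6.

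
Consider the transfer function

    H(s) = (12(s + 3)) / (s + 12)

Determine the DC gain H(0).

H(0) = 3

Set s = 0: H(0) = (36) / (12) = 3.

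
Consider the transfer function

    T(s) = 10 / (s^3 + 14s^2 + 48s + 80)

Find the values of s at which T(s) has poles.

s = -2 ± 2j, -10

The poles are the roots of the denominator s^3 + 14s^2 + 48s + 80 = 0.
Trying s = -10: the polynomial evaluates to 0, so (s + 10) is a factor.
Dividing out leaves s^2 + 4s + 8 = 0.
The quadratic formula then gives s = -2 ± 2j.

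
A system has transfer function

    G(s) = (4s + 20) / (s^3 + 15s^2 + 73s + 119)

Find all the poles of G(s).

s = -4 + j, -4 - j, -7

The poles are the roots of the denominator s^3 + 15s^2 + 73s + 119 = 0.
Trying s = -7: the polynomial evaluates to 0, so (s + 7) is a factor.
Dividing out leaves s^2 + 8s + 17 = 0.
The quadratic formula then gives s = -4 ± 1j.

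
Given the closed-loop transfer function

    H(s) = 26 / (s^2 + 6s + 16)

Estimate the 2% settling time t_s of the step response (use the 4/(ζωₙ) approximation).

Comparing s^2 + 6s + 16 to s^2 + 2ζωₙs + ωₙ²: ωₙ = 4 rad/s and ζ = 6/(2·4) = 0.75.
ζωₙ = 6/2 = 3, so t_s ≈ 4/(ζωₙ) = 4/3 ≈ 1.333 s.

t_s ≈ 1.333 s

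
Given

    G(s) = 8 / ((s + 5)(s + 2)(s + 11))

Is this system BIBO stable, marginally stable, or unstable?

The poles can be read from the denominator factors: s = -5, -2, -11.
Since all poles lie strictly in the left half-plane, the system is stable.

stable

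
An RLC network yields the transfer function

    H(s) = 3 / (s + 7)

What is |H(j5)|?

|H(j5)| ≈ 0.3487

Substitute s = j5: numerator = 3, denominator = 7 + j5.
|H(j5)| = |3| / |7 + j5| = 3 / 8.6023 ≈ 0.3487.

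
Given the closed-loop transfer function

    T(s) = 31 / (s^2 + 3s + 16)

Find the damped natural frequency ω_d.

Comparing s^2 + 3s + 16 to s^2 + 2ζωₙs + ωₙ²: ωₙ = 4 rad/s and ζ = 3/(2·4) = 0.375.
ζωₙ = 3/2 = 1.5, so ω_d = ωₙ√(1−ζ²) = √(ωₙ² − (ζωₙ)²) = √(16 − 1.5²) = √13.75 ≈ 3.708 rad/s.

ω_d ≈ 3.708 rad/s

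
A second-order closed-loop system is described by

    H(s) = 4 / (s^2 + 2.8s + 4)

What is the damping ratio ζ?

Compare the denominator to the standard form s^2 + 2ζωₙs + ωₙ².
ωₙ² = 4, so ωₙ = 2 rad/s.
2ζωₙ = 2.8, so ζ = 2.8/(2·2) = 0.7.

ζ = 0.7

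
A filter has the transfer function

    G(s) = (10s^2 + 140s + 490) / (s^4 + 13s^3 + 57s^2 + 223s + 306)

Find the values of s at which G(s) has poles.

The poles are the roots of the denominator s^4 + 13s^3 + 57s^2 + 223s + 306 = 0.
Trying s = -2: the polynomial evaluates to 0, so (s + 2) is a factor.
Dividing out leaves s^3 + 11s^2 + 35s + 153 = 0.
This factors further as (s^2 + 2s + 17)(s + 9) = 0.

s = -1 ± 4j, -2, -9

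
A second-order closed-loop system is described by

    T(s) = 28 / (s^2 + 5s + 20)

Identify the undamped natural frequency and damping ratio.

Compare the denominator to the standard form s^2 + 2ζωₙs + ωₙ².
ωₙ² = 20, so ωₙ = √20 ≈ 4.472 rad/s.
2ζωₙ = 5, so ζ = 5/(2·√20) ≈ 0.5590.
With ζ = 0.5590 the response is underdamped.

ωₙ ≈ 4.472 rad/s, ζ ≈ 0.5590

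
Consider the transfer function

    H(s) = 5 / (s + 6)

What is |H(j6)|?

Substitute s = j6: numerator = 5, denominator = 6 + j6.
|H(j6)| = |5| / |6 + j6| = 5 / 8.4853 ≈ 0.5893.

|H(j6)| ≈ 0.5893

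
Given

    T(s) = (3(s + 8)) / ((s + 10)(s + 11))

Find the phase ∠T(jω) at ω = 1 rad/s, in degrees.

∠T(j1) ≈ -3.780°

At s = j1: numerator = 24 + j3, denominator = 109 + j21.
∠T = ∠num − ∠den = 7.1250° − (10.905°) = -3.780°.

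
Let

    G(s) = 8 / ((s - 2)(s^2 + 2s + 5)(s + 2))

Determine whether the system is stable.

unstable

The poles can be read from the denominator factors: s = 2, -1 ± 2j, -2.
Since the pole(s) at s = 2 lie in the right half-plane, the system is unstable.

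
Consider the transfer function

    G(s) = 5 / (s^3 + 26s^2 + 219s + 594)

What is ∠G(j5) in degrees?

∠G(j5) ≈ -93.30°

At s = j5: numerator = 5, denominator = -56 + j970.
∠G = ∠num − ∠den = 0° − (93.304°) = -93.30°.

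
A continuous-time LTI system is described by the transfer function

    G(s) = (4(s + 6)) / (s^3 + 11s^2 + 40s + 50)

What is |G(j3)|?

Substitute s = j3: numerator = 24 + j12, denominator = -49 + j93.
|G(j3)| = |24 + j12| / |-49 + j93| = 26.833 / 105.12 ≈ 0.2553.

|G(j3)| ≈ 0.2553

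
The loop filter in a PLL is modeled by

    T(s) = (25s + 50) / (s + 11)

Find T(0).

T(0) = 50/11 ≈ 4.545

Set s = 0: T(0) = (50) / (11) = 50/11.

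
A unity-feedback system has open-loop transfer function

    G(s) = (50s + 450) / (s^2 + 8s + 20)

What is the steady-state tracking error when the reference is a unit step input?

e_ss = 0.04255

G(s) has no poles at the origin.
This is a Type 0 system. Kp = lim_{s→0} G(s) = 450/20 = 45/2.
e_ss = 1/(1 + Kp) = 1/(1 + 45/2) = 2/47 ≈ 0.04255.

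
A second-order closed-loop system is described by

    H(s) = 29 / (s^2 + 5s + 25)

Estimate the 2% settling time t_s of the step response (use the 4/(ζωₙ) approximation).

Comparing s^2 + 5s + 25 to s^2 + 2ζωₙs + ωₙ²: ωₙ = 5 rad/s and ζ = 5/(2·5) = 0.5.
ζωₙ = 5/2 = 2.5, so t_s ≈ 4/(ζωₙ) = 4/2.5 = 1.600 s.

t_s ≈ 1.600 s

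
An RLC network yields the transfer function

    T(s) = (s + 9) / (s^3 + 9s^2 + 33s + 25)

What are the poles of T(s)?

s = -4 ± 3j, -1

The poles are the roots of the denominator s^3 + 9s^2 + 33s + 25 = 0.
Trying s = -1: the polynomial evaluates to 0, so (s + 1) is a factor.
Dividing out leaves s^2 + 8s + 25 = 0.
The quadratic formula then gives s = -4 ± 3j.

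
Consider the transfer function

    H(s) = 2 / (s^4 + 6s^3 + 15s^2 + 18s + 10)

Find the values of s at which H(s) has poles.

The poles are the roots of the denominator s^4 + 6s^3 + 15s^2 + 18s + 10 = 0.
No real roots exist; factor into two real quadratics: (s^2 + 4s + 5)(s^2 + 2s + 2) = 0.
Each quadratic gives a conjugate pair via the quadratic formula.

s = -2 + j, -2 - j, -1 + j, -1 - j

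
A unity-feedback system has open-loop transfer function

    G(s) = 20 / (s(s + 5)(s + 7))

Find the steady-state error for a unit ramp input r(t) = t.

e_ss = 1.750

G(s) has one pole at the origin.
This is a Type 1 system. Kv = lim_{s→0} s·G(s) = 20/35 = 4/7.
e_ss = 1/Kv = 1/(4/7) = 7/4 ≈ 1.750.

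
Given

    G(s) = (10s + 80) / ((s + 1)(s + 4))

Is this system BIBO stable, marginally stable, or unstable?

stable

The poles can be read from the denominator factors: s = -1, -4.
Since all poles lie strictly in the left half-plane, the system is stable.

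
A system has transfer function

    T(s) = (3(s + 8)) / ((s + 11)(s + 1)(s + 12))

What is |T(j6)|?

|T(j6)| ≈ 0.02934

Substitute s = j6: numerator = 24 + j18, denominator = -732 + j714.
|T(j6)| = |24 + j18| / |-732 + j714| = 30 / 1022.6 ≈ 0.02934.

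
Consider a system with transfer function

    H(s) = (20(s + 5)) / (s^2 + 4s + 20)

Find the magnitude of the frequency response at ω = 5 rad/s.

|H(j5)| ≈ 6.860

Substitute s = j5: numerator = 100 + j100, denominator = -5 + j20.
|H(j5)| = |100 + j100| / |-5 + j20| = 141.42 / 20.616 ≈ 6.860.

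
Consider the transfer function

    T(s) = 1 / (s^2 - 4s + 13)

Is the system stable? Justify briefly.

unstable

The denominator s^2 - 4s + 13 factors as (s^2 - 4s + 13), giving poles at s = 2 ± 3j.
Since the pole(s) at s = 2 ± 3j lie in the right half-plane, the system is unstable.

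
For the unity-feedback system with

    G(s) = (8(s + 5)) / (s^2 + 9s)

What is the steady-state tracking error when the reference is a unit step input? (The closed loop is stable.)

e_ss = 0

G(s) has one pole at the origin.
This is a Type 1 system; for a step input the steady-state error is zero.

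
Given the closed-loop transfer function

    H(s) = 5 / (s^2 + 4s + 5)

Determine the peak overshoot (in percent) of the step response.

%OS ≈ 0.187%

Comparing s^2 + 4s + 5 to s^2 + 2ζωₙs + ωₙ²: ωₙ = √5 ≈ 2.236 rad/s and ζ = 4/(2·√5) ≈ 0.8944.
%OS = 100·exp(−πζ/√(1−ζ²)) = 100·exp(−π·0.8944/√(1−0.8944²)) ≈ 0.187%.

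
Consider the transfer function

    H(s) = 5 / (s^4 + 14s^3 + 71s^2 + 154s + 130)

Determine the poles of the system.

s = -5 ± j, -2 ± j

The poles are the roots of the denominator s^4 + 14s^3 + 71s^2 + 154s + 130 = 0.
No real roots exist; factor into two real quadratics: (s^2 + 10s + 26)(s^2 + 4s + 5) = 0.
Each quadratic gives a conjugate pair via the quadratic formula.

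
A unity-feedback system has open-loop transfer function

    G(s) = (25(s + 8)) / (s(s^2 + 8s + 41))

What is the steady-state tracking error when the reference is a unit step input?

e_ss = 0

G(s) has one pole at the origin.
This is a Type 1 system; for a step input the steady-state error is zero.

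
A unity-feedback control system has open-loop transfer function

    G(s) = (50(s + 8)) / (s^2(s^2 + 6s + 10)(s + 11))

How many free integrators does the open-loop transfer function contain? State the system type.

Type 2

The denominator has 2 factors of s at the origin (free integrators), so this is a Type 2 system.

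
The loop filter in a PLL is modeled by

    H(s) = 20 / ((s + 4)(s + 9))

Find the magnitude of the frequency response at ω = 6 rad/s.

Substitute s = j6: numerator = 20, denominator = j78.
|H(j6)| = |20| / |j78| = 20 / 78 ≈ 0.2564.

|H(j6)| ≈ 0.2564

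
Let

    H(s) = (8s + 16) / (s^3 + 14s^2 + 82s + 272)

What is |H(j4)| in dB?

|H(j4)|_dB ≈ -17.5 dB

Substitute s = j4: numerator = 16 + j32, denominator = 48 + j264.
|H(j4)| = |16 + j32| / |48 + j264| = 35.777 / 268.33 ≈ 0.1333.
In decibels: 20·log₁₀(0.1333) ≈ -17.5 dB.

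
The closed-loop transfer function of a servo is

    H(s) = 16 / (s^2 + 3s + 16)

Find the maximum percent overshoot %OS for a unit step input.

Comparing s^2 + 3s + 16 to s^2 + 2ζωₙs + ωₙ²: ωₙ = 4 rad/s and ζ = 3/(2·4) = 0.375.
%OS = 100·exp(−πζ/√(1−ζ²)) = 100·exp(−π·0.375/√(1−0.375²)) ≈ 28.1%.

%OS ≈ 28.1%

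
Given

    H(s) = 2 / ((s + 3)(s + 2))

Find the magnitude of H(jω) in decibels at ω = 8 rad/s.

Substitute s = j8: numerator = 2, denominator = -58 + j40.
|H(j8)| = |2| / |-58 + j40| = 2 / 70.456 ≈ 0.02839.
In decibels: 20·log₁₀(0.02839) ≈ -30.9 dB.

|H(j8)|_dB ≈ -30.9 dB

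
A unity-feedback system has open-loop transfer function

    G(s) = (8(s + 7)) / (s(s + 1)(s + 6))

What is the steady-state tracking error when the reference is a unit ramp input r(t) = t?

G(s) has one pole at the origin.
This is a Type 1 system. Kv = lim_{s→0} s·G(s) = 56/6 = 28/3.
e_ss = 1/Kv = 1/(28/3) = 3/28 ≈ 0.1071.

e_ss = 0.1071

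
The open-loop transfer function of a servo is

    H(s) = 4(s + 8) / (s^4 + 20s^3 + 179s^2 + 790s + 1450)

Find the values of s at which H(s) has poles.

s = -5 + 5j, -5 - 5j, -5 + 2j, -5 - 2j

The poles are the roots of the denominator s^4 + 20s^3 + 179s^2 + 790s + 1450 = 0.
No real roots exist; factor into two real quadratics: (s^2 + 10s + 50)(s^2 + 10s + 29) = 0.
Each quadratic gives a conjugate pair via the quadratic formula.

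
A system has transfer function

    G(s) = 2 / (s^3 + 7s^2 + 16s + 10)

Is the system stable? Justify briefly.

stable

The denominator s^3 + 7s^2 + 16s + 10 factors as (s + 1)(s^2 + 6s + 10), giving poles at s = -1, -3 ± j.
Since all poles lie strictly in the left half-plane, the system is stable.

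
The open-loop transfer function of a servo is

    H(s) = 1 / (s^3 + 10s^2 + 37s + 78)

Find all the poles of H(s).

s = -2 ± 3j, -6

The poles are the roots of the denominator s^3 + 10s^2 + 37s + 78 = 0.
Trying s = -6: the polynomial evaluates to 0, so (s + 6) is a factor.
Dividing out leaves s^2 + 4s + 13 = 0.
The quadratic formula then gives s = -2 ± 3j.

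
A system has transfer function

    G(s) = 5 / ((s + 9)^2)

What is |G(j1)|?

|G(j1)| ≈ 0.06098

Substitute s = j1: numerator = 5, denominator = 80 + j18.
|G(j1)| = |5| / |80 + j18| = 5 / 82 ≈ 0.06098.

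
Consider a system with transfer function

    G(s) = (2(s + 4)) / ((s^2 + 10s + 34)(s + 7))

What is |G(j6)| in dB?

Substitute s = j6: numerator = 8 + j12, denominator = -374 + j408.
|G(j6)| = |8 + j12| / |-374 + j408| = 14.422 / 553.48 ≈ 0.02606.
In decibels: 20·log₁₀(0.02606) ≈ -31.7 dB.

|G(j6)|_dB ≈ -31.7 dB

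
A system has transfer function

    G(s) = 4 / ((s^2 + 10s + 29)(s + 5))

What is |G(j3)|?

|G(j3)| ≈ 0.01903

Substitute s = j3: numerator = 4, denominator = 10 + j210.
|G(j3)| = |4| / |10 + j210| = 4 / 210.24 ≈ 0.01903.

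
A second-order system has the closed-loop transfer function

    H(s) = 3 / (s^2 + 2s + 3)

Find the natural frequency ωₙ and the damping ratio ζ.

Compare the denominator to the standard form s^2 + 2ζωₙs + ωₙ².
ωₙ² = 3, so ωₙ = √3 ≈ 1.732 rad/s.
2ζωₙ = 2, so ζ = 2/(2·√3) ≈ 0.5774.

ωₙ ≈ 1.732 rad/s, ζ ≈ 0.5774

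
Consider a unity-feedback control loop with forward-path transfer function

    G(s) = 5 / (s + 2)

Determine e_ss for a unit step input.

e_ss = 0.2857

G(s) has no poles at the origin.
This is a Type 0 system. Kp = lim_{s→0} G(s) = 5/2.
e_ss = 1/(1 + Kp) = 1/(1 + 5/2) = 2/7 ≈ 0.2857.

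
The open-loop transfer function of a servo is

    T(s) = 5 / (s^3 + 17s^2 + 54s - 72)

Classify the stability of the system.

unstable

The denominator s^3 + 17s^2 + 54s - 72 factors as (s + 12)(s - 1)(s + 6), giving poles at s = -12, 1, -6.
Since the pole(s) at s = 1 lie in the right half-plane, the system is unstable.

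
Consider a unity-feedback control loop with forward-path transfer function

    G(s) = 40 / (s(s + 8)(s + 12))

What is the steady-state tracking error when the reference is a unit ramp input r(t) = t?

e_ss = 2.400

G(s) has one pole at the origin.
This is a Type 1 system. Kv = lim_{s→0} s·G(s) = 40/96 = 5/12.
e_ss = 1/Kv = 1/(5/12) = 12/5 ≈ 2.400.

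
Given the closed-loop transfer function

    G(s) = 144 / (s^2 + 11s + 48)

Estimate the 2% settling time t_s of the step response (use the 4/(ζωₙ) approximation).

Comparing s^2 + 11s + 48 to s^2 + 2ζωₙs + ωₙ²: ωₙ = √48 ≈ 6.928 rad/s and ζ = 11/(2·√48) ≈ 0.7939.
ζωₙ = 11/2 = 5.5, so t_s ≈ 4/(ζωₙ) = 4/5.5 ≈ 0.7273 s.

t_s ≈ 0.7273 s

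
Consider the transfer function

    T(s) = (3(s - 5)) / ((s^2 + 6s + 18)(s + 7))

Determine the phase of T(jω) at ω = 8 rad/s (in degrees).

At s = j8: numerator = -15 + j24, denominator = -706 - j32.
∠T = ∠num − ∠den = 122.01° − (-177.40°) = 299.4°, which wraps to -60.59°.

∠T(j8) ≈ -60.59°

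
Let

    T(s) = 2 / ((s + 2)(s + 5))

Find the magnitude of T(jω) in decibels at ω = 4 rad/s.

Substitute s = j4: numerator = 2, denominator = -6 + j28.
|T(j4)| = |2| / |-6 + j28| = 2 / 28.636 ≈ 0.06984.
In decibels: 20·log₁₀(0.06984) ≈ -23.1 dB.

|T(j4)|_dB ≈ -23.1 dB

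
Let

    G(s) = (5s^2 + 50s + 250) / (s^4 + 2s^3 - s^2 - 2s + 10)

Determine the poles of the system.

s = 1 ± j, -2 ± j

The poles are the roots of the denominator s^4 + 2s^3 - s^2 - 2s + 10 = 0.
No real roots exist; factor into two real quadratics: (s^2 - 2s + 2)(s^2 + 4s + 5) = 0.
Each quadratic gives a conjugate pair via the quadratic formula.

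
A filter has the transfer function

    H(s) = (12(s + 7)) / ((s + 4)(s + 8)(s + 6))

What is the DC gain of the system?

H(0) = 7/16 ≈ 0.4375

At s = 0 each factor (s + a) contributes a and each (s^2 + bs + c) contributes c.
H(0) = 12·(7) / ((4) · (8) · (6)) = 84/192 = 7/16.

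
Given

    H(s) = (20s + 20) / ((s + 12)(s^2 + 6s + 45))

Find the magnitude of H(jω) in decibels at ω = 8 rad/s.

|H(j8)|_dB ≈ -13.3 dB

Substitute s = j8: numerator = 20 + j160, denominator = -612 + j424.
|H(j8)| = |20 + j160| / |-612 + j424| = 161.25 / 744.53 ≈ 0.2166.
In decibels: 20·log₁₀(0.2166) ≈ -13.3 dB.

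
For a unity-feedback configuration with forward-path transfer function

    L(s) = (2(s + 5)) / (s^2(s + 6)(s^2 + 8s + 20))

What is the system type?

Type 2

The denominator has 2 factors of s at the origin (free integrators), so this is a Type 2 system.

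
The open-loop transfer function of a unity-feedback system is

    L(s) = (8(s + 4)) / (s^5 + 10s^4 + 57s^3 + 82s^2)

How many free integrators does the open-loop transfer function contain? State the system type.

The denominator has 2 factors of s at the origin (free integrators), so this is a Type 2 system.

Type 2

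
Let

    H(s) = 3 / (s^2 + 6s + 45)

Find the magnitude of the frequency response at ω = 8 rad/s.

Substitute s = j8: numerator = 3, denominator = -19 + j48.
|H(j8)| = |3| / |-19 + j48| = 3 / 51.624 ≈ 0.05811.

|H(j8)| ≈ 0.05811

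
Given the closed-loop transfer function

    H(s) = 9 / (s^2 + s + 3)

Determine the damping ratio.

ζ ≈ 0.2887

Compare the denominator to the standard form s^2 + 2ζωₙs + ωₙ².
ωₙ² = 3, so ωₙ = √3 ≈ 1.732 rad/s.
2ζωₙ = 1, so ζ = 1/(2·√3) ≈ 0.2887.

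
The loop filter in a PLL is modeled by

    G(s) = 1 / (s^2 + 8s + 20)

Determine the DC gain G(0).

Set s = 0: G(0) = (1) / (20) = 1/20.

G(0) = 1/20 ≈ 0.05000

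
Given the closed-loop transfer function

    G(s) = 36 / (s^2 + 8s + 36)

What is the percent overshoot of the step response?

Comparing s^2 + 8s + 36 to s^2 + 2ζωₙs + ωₙ²: ωₙ = 6 rad/s and ζ = 8/(2·6) ≈ 0.6667.
%OS = 100·exp(−πζ/√(1−ζ²)) = 100·exp(−π·0.6667/√(1−0.6667²)) ≈ 6.02%.

%OS ≈ 6.02%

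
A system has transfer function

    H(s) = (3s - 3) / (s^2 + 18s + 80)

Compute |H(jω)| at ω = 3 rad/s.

|H(j3)| ≈ 0.1064

Substitute s = j3: numerator = -3 + j9, denominator = 71 + j54.
|H(j3)| = |-3 + j9| / |71 + j54| = 9.4868 / 89.202 ≈ 0.1064.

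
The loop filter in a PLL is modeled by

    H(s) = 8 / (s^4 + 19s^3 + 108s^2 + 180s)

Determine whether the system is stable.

marginally stable

The denominator s^4 + 19s^3 + 108s^2 + 180s factors as s(s + 10)(s + 6)(s + 3), giving poles at s = 0, -10, -6, -3.
Since the simple pole(s) at s = 0 lie on the jω-axis with none in the right half-plane, the system is marginally stable.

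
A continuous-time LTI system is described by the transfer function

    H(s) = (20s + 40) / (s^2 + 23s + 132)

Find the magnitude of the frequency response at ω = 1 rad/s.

|H(j1)| ≈ 0.3362

Substitute s = j1: numerator = 40 + j20, denominator = 131 + j23.
|H(j1)| = |40 + j20| / |131 + j23| = 44.721 / 133.00 ≈ 0.3362.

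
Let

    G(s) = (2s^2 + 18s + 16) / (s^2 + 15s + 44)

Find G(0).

G(0) = 4/11 ≈ 0.3636

Set s = 0: G(0) = (16) / (44) = 4/11.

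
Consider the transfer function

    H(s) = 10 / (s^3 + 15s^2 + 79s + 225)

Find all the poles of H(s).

s = -3 ± 4j, -9

The poles are the roots of the denominator s^3 + 15s^2 + 79s + 225 = 0.
Trying s = -9: the polynomial evaluates to 0, so (s + 9) is a factor.
Dividing out leaves s^2 + 6s + 25 = 0.
The quadratic formula then gives s = -3 ± 4j.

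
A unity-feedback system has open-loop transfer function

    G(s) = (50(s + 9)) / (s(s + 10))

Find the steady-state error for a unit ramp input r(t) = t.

G(s) has one pole at the origin.
This is a Type 1 system. Kv = lim_{s→0} s·G(s) = 450/10 = 45.
e_ss = 1/Kv = 1/(45) = 1/45 ≈ 0.02222.

e_ss = 0.02222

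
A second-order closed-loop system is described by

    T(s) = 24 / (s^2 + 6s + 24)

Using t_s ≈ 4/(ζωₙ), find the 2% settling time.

t_s ≈ 1.333 s

Comparing s^2 + 6s + 24 to s^2 + 2ζωₙs + ωₙ²: ωₙ = √24 ≈ 4.899 rad/s and ζ = 6/(2·√24) ≈ 0.6124.
ζωₙ = 6/2 = 3, so t_s ≈ 4/(ζωₙ) = 4/3 ≈ 1.333 s.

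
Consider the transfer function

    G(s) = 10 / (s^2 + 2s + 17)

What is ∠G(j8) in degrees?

At s = j8: numerator = 10, denominator = -47 + j16.
∠G = ∠num − ∠den = 0° − (161.20°) = -161.2°.

∠G(j8) ≈ -161.2°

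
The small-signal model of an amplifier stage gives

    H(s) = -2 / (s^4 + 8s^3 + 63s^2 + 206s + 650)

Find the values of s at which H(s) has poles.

s = -1 + 5j, -1 - 5j, -3 + 4j, -3 - 4j

The poles are the roots of the denominator s^4 + 8s^3 + 63s^2 + 206s + 650 = 0.
No real roots exist; factor into two real quadratics: (s^2 + 2s + 26)(s^2 + 6s + 25) = 0.
Each quadratic gives a conjugate pair via the quadratic formula.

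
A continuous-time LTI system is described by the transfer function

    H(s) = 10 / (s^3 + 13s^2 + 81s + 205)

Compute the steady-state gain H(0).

Set s = 0: H(0) = (10) / (205) = 2/41.

H(0) = 2/41 ≈ 0.04878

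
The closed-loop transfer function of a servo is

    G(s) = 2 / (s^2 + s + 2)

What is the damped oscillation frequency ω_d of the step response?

ω_d ≈ 1.323 rad/s

Comparing s^2 + s + 2 to s^2 + 2ζωₙs + ωₙ²: ωₙ = √2 ≈ 1.414 rad/s and ζ = 1/(2·√2) ≈ 0.3536.
ζωₙ = 1/2 = 0.5, so ω_d = ωₙ√(1−ζ²) = √(ωₙ² − (ζωₙ)²) = √(2 − 0.5²) = √1.75 ≈ 1.323 rad/s.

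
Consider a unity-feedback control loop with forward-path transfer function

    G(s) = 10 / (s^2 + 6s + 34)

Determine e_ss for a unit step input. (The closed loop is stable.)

e_ss = 0.7727

G(s) has no poles at the origin.
This is a Type 0 system. Kp = lim_{s→0} G(s) = 10/34 = 5/17.
e_ss = 1/(1 + Kp) = 1/(1 + 5/17) = 17/22 ≈ 0.7727.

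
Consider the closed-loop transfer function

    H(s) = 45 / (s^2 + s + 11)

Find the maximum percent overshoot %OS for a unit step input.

Comparing s^2 + s + 11 to s^2 + 2ζωₙs + ωₙ²: ωₙ = √11 ≈ 3.317 rad/s and ζ = 1/(2·√11) ≈ 0.1508.
%OS = 100·exp(−πζ/√(1−ζ²)) = 100·exp(−π·0.1508/√(1−0.1508²)) ≈ 61.9%.

%OS ≈ 61.9%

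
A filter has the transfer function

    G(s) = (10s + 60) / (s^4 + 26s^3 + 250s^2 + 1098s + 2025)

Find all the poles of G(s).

The poles are the roots of the denominator s^4 + 26s^3 + 250s^2 + 1098s + 2025 = 0.
Trying s = -9: the polynomial evaluates to 0, so (s + 9) is a factor.
Dividing out leaves s^3 + 17s^2 + 97s + 225 = 0.
This factors further as (s^2 + 8s + 25)(s + 9) = 0.

s = -4 ± 3j, -9, -9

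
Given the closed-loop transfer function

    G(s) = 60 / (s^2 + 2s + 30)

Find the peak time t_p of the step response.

t_p ≈ 0.5834 s

Comparing s^2 + 2s + 30 to s^2 + 2ζωₙs + ωₙ²: ωₙ = √30 ≈ 5.477 rad/s and ζ = 2/(2·√30) ≈ 0.1826.
ζωₙ = 2/2 = 1, so ω_d = ωₙ√(1−ζ²) = √(ωₙ² − (ζωₙ)²) = √(30 − 1²) = √29 ≈ 5.385 rad/s.
t_p = π/ω_d = π/5.385 ≈ 0.5834 s.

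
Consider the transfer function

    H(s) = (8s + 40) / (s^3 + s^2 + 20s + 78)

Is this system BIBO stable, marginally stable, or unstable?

unstable

The denominator s^3 + s^2 + 20s + 78 factors as (s + 3)(s^2 - 2s + 26), giving poles at s = -3, 1 ± 5j.
Since the pole(s) at s = 1 ± 5j lie in the right half-plane, the system is unstable.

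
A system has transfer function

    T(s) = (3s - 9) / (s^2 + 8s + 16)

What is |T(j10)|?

|T(j10)| ≈ 0.2700

Substitute s = j10: numerator = -9 + j30, denominator = -84 + j80.
|T(j10)| = |-9 + j30| / |-84 + j80| = 31.321 / 116 ≈ 0.2700.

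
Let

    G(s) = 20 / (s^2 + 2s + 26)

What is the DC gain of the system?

At s = 0 each factor (s + a) contributes a and each (s^2 + bs + c) contributes c.
G(0) = 20·1 / ((26)) = 20/26 = 10/13.

G(0) = 10/13 ≈ 0.7692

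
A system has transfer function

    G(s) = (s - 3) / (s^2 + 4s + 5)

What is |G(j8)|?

Substitute s = j8: numerator = -3 + j8, denominator = -59 + j32.
|G(j8)| = |-3 + j8| / |-59 + j32| = 8.5440 / 67.119 ≈ 0.1273.

|G(j8)| ≈ 0.1273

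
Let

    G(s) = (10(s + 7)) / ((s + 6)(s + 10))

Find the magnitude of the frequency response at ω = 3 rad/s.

|G(j3)| ≈ 1.087

Substitute s = j3: numerator = 70 + j30, denominator = 51 + j48.
|G(j3)| = |70 + j30| / |51 + j48| = 76.158 / 70.036 ≈ 1.087.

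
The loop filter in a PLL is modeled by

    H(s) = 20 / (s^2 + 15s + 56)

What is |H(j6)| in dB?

|H(j6)|_dB ≈ -13.3 dB

Substitute s = j6: numerator = 20, denominator = 20 + j90.
|H(j6)| = |20| / |20 + j90| = 20 / 92.195 ≈ 0.2169.
In decibels: 20·log₁₀(0.2169) ≈ -13.3 dB.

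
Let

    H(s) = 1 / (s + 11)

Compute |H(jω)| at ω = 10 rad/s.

Substitute s = j10: numerator = 1, denominator = 11 + j10.
|H(j10)| = |1| / |11 + j10| = 1 / 14.866 ≈ 0.06727.

|H(j10)| ≈ 0.06727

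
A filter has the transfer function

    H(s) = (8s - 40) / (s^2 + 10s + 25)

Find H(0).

H(0) = -8/5 ≈ -1.600

Set s = 0: H(0) = (-40) / (25) = -8/5.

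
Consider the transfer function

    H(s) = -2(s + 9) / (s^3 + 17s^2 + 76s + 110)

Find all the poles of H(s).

The poles are the roots of the denominator s^3 + 17s^2 + 76s + 110 = 0.
Trying s = -11: the polynomial evaluates to 0, so (s + 11) is a factor.
Dividing out leaves s^2 + 6s + 10 = 0.
The quadratic formula then gives s = -3 ± 1j.

s = -3 + j, -3 - j, -11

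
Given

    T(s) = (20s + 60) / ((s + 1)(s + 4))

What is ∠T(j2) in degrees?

At s = j2: numerator = 60 + j40, denominator = j10.
∠T = ∠num − ∠den = 33.690° − (90°) = -56.31°.

∠T(j2) ≈ -56.31°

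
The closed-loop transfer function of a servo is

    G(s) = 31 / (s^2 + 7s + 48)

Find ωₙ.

Compare the denominator to the standard form s^2 + 2ζωₙs + ωₙ².
ωₙ² = 48, so ωₙ = √48 ≈ 6.928 rad/s.

ωₙ ≈ 6.928 rad/s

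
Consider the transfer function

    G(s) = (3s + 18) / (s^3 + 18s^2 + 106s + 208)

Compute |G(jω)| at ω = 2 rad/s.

|G(j2)| ≈ 0.07739

Substitute s = j2: numerator = 18 + j6, denominator = 136 + j204.
|G(j2)| = |18 + j6| / |136 + j204| = 18.974 / 245.18 ≈ 0.07739.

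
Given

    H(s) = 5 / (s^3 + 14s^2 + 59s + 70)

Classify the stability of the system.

The denominator s^3 + 14s^2 + 59s + 70 factors as (s + 7)(s + 2)(s + 5), giving poles at s = -7, -2, -5.
Since all poles lie strictly in the left half-plane, the system is stable.

stable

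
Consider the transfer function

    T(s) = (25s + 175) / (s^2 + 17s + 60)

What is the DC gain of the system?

Set s = 0: T(0) = (175) / (60) = 35/12.

T(0) = 35/12 ≈ 2.917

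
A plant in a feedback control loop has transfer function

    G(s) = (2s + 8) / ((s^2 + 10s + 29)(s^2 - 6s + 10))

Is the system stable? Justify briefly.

unstable

The poles can be read from the denominator factors: s = -5 + 2j, -5 - 2j, 3 + j, 3 - j.
Since the pole(s) at s = 3 ± j lie in the right half-plane, the system is unstable.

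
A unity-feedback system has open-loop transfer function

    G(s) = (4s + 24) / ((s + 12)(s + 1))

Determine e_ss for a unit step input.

e_ss = 0.3333

G(s) has no poles at the origin.
This is a Type 0 system. Kp = lim_{s→0} G(s) = 24/12 = 2.
e_ss = 1/(1 + Kp) = 1/(1 + 2) = 1/3 ≈ 0.3333.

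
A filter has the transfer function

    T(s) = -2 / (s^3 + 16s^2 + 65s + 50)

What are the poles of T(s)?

s = -10, -5, -1

The poles are the roots of the denominator s^3 + 16s^2 + 65s + 50 = 0.
Trying s = -10: the polynomial evaluates to 0, so (s + 10) is a factor.
Dividing out leaves s^2 + 6s + 5 = 0.
Factoring the quadratic: (s + 5)(s + 1) = 0.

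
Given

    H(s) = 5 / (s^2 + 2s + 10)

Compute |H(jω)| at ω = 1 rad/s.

|H(j1)| ≈ 0.5423

Substitute s = j1: numerator = 5, denominator = 9 + j2.
|H(j1)| = |5| / |9 + j2| = 5 / 9.2195 ≈ 0.5423.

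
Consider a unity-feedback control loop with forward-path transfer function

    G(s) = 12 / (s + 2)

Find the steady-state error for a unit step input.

G(s) has no poles at the origin.
This is a Type 0 system. Kp = lim_{s→0} G(s) = 12/2 = 6.
e_ss = 1/(1 + Kp) = 1/(1 + 6) = 1/7 ≈ 0.1429.

e_ss = 0.1429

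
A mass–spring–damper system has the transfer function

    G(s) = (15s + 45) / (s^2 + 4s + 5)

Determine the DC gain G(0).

Set s = 0: G(0) = (45) / (5) = 9.

G(0) = 9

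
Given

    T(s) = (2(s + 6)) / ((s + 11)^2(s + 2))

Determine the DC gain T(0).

At s = 0 each factor (s + a) contributes a and each (s^2 + bs + c) contributes c.
T(0) = 2·(6) / ((11) · (11) · (2)) = 12/242 = 6/121.

T(0) = 6/121 ≈ 0.04959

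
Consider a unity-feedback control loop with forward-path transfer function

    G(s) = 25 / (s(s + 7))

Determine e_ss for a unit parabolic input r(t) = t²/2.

e_ss = ∞

G(s) has one pole at the origin.
This is a Type 1 system; Ka = lim_{s→0} s^2·G(s) = 0, so the steady-state error for a parabola input is infinite.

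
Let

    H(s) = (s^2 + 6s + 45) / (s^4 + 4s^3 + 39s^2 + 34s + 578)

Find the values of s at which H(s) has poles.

s = 1 + 4j, 1 - 4j, -3 + 5j, -3 - 5j

The poles are the roots of the denominator s^4 + 4s^3 + 39s^2 + 34s + 578 = 0.
No real roots exist; factor into two real quadratics: (s^2 - 2s + 17)(s^2 + 6s + 34) = 0.
Each quadratic gives a conjugate pair via the quadratic formula.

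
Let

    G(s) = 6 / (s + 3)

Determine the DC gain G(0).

G(0) = 2

Set s = 0: G(0) = (6) / (3) = 2.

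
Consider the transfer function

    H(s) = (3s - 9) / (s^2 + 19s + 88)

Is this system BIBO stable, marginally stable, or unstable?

stable

The denominator s^2 + 19s + 88 factors as (s + 11)(s + 8), giving poles at s = -11, -8.
Since all poles lie strictly in the left half-plane, the system is stable.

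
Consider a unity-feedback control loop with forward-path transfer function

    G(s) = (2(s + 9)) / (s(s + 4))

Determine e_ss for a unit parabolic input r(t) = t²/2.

G(s) has one pole at the origin.
This is a Type 1 system; Ka = lim_{s→0} s^2·G(s) = 0, so the steady-state error for a parabola input is infinite.

e_ss = ∞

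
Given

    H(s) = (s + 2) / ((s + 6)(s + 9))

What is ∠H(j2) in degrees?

∠H(j2) ≈ 14.04°

At s = j2: numerator = 2 + j2, denominator = 50 + j30.
∠H = ∠num − ∠den = 45° − (30.964°) = 14.04°.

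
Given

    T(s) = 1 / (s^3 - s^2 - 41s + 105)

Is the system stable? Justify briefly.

unstable

The denominator s^3 - s^2 - 41s + 105 factors as (s - 3)(s - 5)(s + 7), giving poles at s = 3, 5, -7.
Since the pole(s) at s = 3, 5 lie in the right half-plane, the system is unstable.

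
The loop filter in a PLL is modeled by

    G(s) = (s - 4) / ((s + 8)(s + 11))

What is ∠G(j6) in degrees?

At s = j6: numerator = -4 + j6, denominator = 52 + j114.
∠G = ∠num − ∠den = 123.69° − (65.480°) = 58.21°.

∠G(j6) ≈ 58.21°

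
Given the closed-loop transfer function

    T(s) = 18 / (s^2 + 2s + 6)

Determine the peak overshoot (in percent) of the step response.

%OS ≈ 24.5%

Comparing s^2 + 2s + 6 to s^2 + 2ζωₙs + ωₙ²: ωₙ = √6 ≈ 2.449 rad/s and ζ = 2/(2·√6) ≈ 0.4082.
%OS = 100·exp(−πζ/√(1−ζ²)) = 100·exp(−π·0.4082/√(1−0.4082²)) ≈ 24.5%.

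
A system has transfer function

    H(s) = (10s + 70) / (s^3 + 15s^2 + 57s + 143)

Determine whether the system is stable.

stable

The denominator s^3 + 15s^2 + 57s + 143 factors as (s^2 + 4s + 13)(s + 11), giving poles at s = -2 ± 3j, -11.
Since all poles lie strictly in the left half-plane, the system is stable.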